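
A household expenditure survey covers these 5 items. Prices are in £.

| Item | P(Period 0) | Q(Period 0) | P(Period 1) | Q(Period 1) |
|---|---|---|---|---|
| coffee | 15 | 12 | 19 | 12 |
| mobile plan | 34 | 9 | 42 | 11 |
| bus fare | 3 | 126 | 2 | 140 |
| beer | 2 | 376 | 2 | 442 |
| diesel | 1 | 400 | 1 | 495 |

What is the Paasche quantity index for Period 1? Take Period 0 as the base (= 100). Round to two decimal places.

116.87

Paasche quantity index uses current-period prices as weights.
ΣP(Period 1)·Q(Period 1) = 19×12 + 42×11 + 2×140 + 2×442 + 1×495 = 228 + 462 + 280 + 884 + 495 = 2349
ΣP(Period 1)·Q(Period 0) = 19×12 + 42×9 + 2×126 + 2×376 + 1×400 = 228 + 378 + 252 + 752 + 400 = 2010
Index = 2349 / 2010 × 100 = 116.8657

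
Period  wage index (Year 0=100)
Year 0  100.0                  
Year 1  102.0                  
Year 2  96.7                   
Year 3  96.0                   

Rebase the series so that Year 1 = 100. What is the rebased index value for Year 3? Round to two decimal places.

Rebased(Year 3) = 96.0 / 102.0 × 100 = 94.1176

94.12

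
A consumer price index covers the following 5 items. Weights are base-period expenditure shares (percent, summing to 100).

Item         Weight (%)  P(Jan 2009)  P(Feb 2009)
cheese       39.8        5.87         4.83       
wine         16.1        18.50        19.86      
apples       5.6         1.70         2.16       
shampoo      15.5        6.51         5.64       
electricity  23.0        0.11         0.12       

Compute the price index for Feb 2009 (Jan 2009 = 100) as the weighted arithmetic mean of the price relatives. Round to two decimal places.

cheese: 39.8 × (4.83/5.87) = 39.8 × 0.822828 = 32.7486
wine: 16.1 × (19.86/18.50) = 16.1 × 1.073514 = 17.2836
apples: 5.6 × (2.16/1.70) = 5.6 × 1.270588 = 7.1153
shampoo: 15.5 × (5.64/6.51) = 15.5 × 0.866359 = 13.4286
electricity: 23.0 × (0.12/0.11) = 23.0 × 1.090909 = 25.0909
Index = Σ wᵢ·(p₁ᵢ/p₀ᵢ) = 32.7486 + 17.2836 + 7.1153 + 13.4286 + 25.0909 = 95.6669

95.67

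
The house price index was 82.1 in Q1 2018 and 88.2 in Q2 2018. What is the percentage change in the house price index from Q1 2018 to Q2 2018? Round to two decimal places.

Change = (88.2 − 82.1) / 82.1 × 100
       = 6.1 / 82.1 × 100 = 7.4300%

7.43%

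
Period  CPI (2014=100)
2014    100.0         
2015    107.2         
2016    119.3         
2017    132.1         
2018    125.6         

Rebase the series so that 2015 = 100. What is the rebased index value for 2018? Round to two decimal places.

117.16

Rebased(2018) = 125.6 / 107.2 × 100 = 117.1642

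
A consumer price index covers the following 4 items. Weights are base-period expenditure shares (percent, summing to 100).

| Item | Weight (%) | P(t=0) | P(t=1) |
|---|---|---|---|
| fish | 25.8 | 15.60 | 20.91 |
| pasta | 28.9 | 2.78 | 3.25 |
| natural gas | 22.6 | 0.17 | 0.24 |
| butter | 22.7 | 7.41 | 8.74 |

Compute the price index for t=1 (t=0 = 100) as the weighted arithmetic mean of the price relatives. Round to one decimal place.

fish: 25.8 × (20.91/15.60) = 25.8 × 1.340385 = 34.5819
pasta: 28.9 × (3.25/2.78) = 28.9 × 1.169065 = 33.7860
natural gas: 22.6 × (0.24/0.17) = 22.6 × 1.411765 = 31.9059
butter: 22.7 × (8.74/7.41) = 22.7 × 1.179487 = 26.7744
Index = Σ wᵢ·(p₁ᵢ/p₀ᵢ) = 34.5819 + 33.7860 + 31.9059 + 26.7744 = 127.0481

127.0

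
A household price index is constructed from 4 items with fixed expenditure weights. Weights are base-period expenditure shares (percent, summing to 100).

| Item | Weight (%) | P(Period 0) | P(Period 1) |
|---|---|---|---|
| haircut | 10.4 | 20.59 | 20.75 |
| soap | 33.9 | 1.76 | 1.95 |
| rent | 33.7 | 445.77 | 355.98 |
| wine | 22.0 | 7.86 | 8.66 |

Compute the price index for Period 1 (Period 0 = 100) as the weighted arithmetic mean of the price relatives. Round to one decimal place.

haircut: 10.4 × (20.75/20.59) = 10.4 × 1.007771 = 10.4808
soap: 33.9 × (1.95/1.76) = 33.9 × 1.107955 = 37.5597
rent: 33.7 × (355.98/445.77) = 33.7 × 0.798573 = 26.9119
wine: 22.0 × (8.66/7.86) = 22.0 × 1.101781 = 24.2392
Index = Σ wᵢ·(p₁ᵢ/p₀ᵢ) = 10.4808 + 37.5597 + 26.9119 + 24.2392 = 99.1916

99.2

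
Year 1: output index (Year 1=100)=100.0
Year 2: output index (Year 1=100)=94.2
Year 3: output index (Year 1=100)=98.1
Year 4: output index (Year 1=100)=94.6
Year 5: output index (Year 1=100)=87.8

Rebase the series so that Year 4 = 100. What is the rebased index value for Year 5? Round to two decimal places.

Rebased(Year 5) = 87.8 / 94.6 × 100 = 92.8118

92.81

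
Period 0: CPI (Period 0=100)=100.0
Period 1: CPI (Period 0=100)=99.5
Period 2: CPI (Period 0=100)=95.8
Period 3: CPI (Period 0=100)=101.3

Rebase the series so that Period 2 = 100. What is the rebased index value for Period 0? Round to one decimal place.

Rebased(Period 0) = 100.0 / 95.8 × 100 = 104.3841

104.4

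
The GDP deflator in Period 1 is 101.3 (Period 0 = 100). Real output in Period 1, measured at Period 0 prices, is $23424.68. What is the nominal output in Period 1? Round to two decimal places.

Nominal = Real × (Index/100) = 23424.68 × (101.3/100)
        = 23424.68 × 1.013 = 23729.2008

23729.20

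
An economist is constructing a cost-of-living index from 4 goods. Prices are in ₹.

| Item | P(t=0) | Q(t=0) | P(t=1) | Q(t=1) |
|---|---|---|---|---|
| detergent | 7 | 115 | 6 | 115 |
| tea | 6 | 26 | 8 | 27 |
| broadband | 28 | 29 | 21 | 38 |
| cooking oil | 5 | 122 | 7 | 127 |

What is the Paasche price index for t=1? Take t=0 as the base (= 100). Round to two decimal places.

97.26

Paasche price index uses current-period quantities as weights.
ΣP(t=1)·Q(t=1) = 6×115 + 8×27 + 21×38 + 7×127 = 690 + 216 + 798 + 889 = 2593
ΣP(t=0)·Q(t=1) = 7×115 + 6×27 + 28×38 + 5×127 = 805 + 162 + 1064 + 635 = 2666
Index = 2593 / 2666 × 100 = 97.2618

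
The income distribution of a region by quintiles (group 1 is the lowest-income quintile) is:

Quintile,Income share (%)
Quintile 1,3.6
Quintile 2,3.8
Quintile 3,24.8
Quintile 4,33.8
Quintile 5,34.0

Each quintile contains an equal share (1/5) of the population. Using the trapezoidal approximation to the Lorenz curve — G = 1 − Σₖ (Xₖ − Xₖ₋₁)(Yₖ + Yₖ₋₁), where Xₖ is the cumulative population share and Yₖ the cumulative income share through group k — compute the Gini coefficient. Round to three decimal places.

0.363

Cumulative income shares Yₖ: 0.0360, 0.0740, 0.3220, 0.6600, 1.0000
Σ (Xₖ−Xₖ₋₁)(Yₖ+Yₖ₋₁) = (1/5)(0.0360+0.0000) + (1/5)(0.0740+0.0360) + (1/5)(0.3220+0.0740) + (1/5)(0.6600+0.3220) + (1/5)(1.0000+0.6600)
  = 0.0072 + 0.0220 + 0.0792 + 0.1964 + 0.3320 = 0.6368
G = 1 − 0.6368 = 0.3632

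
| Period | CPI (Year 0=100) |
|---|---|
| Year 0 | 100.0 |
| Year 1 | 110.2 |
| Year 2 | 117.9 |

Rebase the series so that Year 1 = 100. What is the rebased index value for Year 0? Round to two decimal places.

90.74

Rebased(Year 0) = 100.0 / 110.2 × 100 = 90.7441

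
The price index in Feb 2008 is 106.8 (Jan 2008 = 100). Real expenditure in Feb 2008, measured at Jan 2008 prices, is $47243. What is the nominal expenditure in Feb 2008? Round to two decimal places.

Nominal = Real × (Index/100) = 47243 × (106.8/100)
        = 47243 × 1.068 = 50455.5240

50455.52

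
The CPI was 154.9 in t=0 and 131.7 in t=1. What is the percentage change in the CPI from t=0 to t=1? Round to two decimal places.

Change = (131.7 − 154.9) / 154.9 × 100
       = -23.2 / 154.9 × 100 = -14.9774%

-14.98%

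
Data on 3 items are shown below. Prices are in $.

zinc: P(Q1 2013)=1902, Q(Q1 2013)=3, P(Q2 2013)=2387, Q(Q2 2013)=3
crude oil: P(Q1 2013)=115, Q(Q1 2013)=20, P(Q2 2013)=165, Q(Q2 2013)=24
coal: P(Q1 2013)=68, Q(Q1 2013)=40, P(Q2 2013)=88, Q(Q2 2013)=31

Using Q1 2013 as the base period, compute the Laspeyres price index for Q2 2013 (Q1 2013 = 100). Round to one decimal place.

Laspeyres price index uses base-period quantities as weights.
ΣP(Q2 2013)·Q(Q1 2013) = 2387×3 + 165×20 + 88×40 = 7161 + 3300 + 3520 = 13981
ΣP(Q1 2013)·Q(Q1 2013) = 1902×3 + 115×20 + 68×40 = 5706 + 2300 + 2720 = 10726
Index = 13981 / 10726 × 100 = 130.3468

130.3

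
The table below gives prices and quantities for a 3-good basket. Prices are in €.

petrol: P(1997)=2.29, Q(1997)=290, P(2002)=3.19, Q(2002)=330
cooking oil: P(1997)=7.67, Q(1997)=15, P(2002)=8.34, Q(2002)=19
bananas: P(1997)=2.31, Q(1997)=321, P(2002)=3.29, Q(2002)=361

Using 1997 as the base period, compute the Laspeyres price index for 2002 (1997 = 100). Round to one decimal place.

138.5

Laspeyres price index uses base-period quantities as weights.
ΣP(2002)·Q(1997) = 3.19×290 + 8.34×15 + 3.29×321 = 925.1 + 125.1 + 1056.09 = 2106.29
ΣP(1997)·Q(1997) = 2.29×290 + 7.67×15 + 2.31×321 = 664.1 + 115.05 + 741.51 = 1520.66
Index = 2106.29 / 1520.66 × 100 = 138.5116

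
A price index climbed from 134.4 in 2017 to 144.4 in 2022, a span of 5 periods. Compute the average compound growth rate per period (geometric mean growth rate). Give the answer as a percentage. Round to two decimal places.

Growth factor = (144.4/134.4)^(1/5) = (1.074405)^(1/5) = 1.014457
Growth rate = 1.014457 − 1 = 0.014457 = 1.4457%

1.45%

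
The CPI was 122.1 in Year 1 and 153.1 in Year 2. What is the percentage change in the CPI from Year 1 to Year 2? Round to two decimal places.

25.39%

Change = (153.1 − 122.1) / 122.1 × 100
       = 31.0 / 122.1 × 100 = 25.3890%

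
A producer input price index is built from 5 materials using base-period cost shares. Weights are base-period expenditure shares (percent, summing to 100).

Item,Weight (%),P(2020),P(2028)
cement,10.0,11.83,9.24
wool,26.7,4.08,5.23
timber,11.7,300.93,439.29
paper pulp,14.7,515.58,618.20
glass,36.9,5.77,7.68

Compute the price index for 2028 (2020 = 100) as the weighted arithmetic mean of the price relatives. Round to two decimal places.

125.86

cement: 10.0 × (9.24/11.83) = 10.0 × 0.781065 = 7.8107
wool: 26.7 × (5.23/4.08) = 26.7 × 1.281863 = 34.2257
timber: 11.7 × (439.29/300.93) = 11.7 × 1.459775 = 17.0794
paper pulp: 14.7 × (618.20/515.58) = 14.7 × 1.199038 = 17.6259
glass: 36.9 × (7.68/5.77) = 36.9 × 1.331023 = 49.1147
Index = Σ wᵢ·(p₁ᵢ/p₀ᵢ) = 7.8107 + 34.2257 + 17.0794 + 17.6259 + 49.1147 = 125.8563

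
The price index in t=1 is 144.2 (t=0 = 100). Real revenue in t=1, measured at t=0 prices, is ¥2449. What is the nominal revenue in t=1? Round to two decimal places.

Nominal = Real × (Index/100) = 2449 × (144.2/100)
        = 2449 × 1.442 = 3531.4580

3531.46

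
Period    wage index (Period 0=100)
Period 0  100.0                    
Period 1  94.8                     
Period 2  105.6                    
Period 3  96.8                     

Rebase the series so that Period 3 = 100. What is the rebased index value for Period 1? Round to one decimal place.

Rebased(Period 1) = 94.8 / 96.8 × 100 = 97.9339

97.9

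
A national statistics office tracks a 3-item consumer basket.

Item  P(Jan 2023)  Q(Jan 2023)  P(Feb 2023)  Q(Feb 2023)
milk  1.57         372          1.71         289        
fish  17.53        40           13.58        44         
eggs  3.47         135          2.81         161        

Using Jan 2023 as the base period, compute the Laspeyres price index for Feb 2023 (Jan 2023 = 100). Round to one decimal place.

Laspeyres price index uses base-period quantities as weights.
ΣP(Feb 2023)·Q(Jan 2023) = 1.71×372 + 13.58×40 + 2.81×135 = 636.12 + 543.2 + 379.35 = 1558.67
ΣP(Jan 2023)·Q(Jan 2023) = 1.57×372 + 17.53×40 + 3.47×135 = 584.04 + 701.2 + 468.45 = 1753.69
Index = 1558.67 / 1753.69 × 100 = 88.8794

88.9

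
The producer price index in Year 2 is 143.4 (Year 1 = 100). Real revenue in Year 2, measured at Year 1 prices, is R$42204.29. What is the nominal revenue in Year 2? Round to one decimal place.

60521.0

Nominal = Real × (Index/100) = 42204.29 × (143.4/100)
        = 42204.29 × 1.434 = 60520.9519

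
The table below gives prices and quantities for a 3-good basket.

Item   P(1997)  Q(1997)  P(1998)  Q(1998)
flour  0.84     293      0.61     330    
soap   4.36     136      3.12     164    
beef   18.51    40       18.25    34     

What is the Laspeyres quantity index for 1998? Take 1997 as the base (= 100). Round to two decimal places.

Laspeyres quantity index uses base-period prices as weights.
ΣP(1997)·Q(1998) = 0.84×330 + 4.36×164 + 18.51×34 = 277.2 + 715.04 + 629.34 = 1621.58
ΣP(1997)·Q(1997) = 0.84×293 + 4.36×136 + 18.51×40 = 246.12 + 592.96 + 740.4 = 1579.48
Index = 1621.58 / 1579.48 × 100 = 102.6654

102.67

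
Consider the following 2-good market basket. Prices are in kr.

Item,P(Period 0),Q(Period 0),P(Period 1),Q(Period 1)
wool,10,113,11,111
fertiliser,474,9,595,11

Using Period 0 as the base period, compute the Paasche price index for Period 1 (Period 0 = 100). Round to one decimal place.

Paasche price index uses current-period quantities as weights.
ΣP(Period 1)·Q(Period 1) = 11×111 + 595×11 = 1221 + 6545 = 7766
ΣP(Period 0)·Q(Period 1) = 10×111 + 474×11 = 1110 + 5214 = 6324
Index = 7766 / 6324 × 100 = 122.8020

122.8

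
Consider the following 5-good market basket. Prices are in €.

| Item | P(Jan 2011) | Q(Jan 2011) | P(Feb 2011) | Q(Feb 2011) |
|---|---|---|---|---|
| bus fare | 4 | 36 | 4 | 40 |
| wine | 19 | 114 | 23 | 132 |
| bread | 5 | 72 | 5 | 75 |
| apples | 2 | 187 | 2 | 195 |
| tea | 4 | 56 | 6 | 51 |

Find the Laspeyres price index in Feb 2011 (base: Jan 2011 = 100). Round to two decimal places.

Laspeyres price index uses base-period quantities as weights.
ΣP(Feb 2011)·Q(Jan 2011) = 4×36 + 23×114 + 5×72 + 2×187 + 6×56 = 144 + 2622 + 360 + 374 + 336 = 3836
ΣP(Jan 2011)·Q(Jan 2011) = 4×36 + 19×114 + 5×72 + 2×187 + 4×56 = 144 + 2166 + 360 + 374 + 224 = 3268
Index = 3836 / 3268 × 100 = 117.3807

117.38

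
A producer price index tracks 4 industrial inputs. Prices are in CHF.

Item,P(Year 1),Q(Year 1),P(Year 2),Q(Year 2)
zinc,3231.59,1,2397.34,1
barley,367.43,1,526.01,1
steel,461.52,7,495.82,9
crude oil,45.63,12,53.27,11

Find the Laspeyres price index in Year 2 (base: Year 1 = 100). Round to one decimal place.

Laspeyres price index uses base-period quantities as weights.
ΣP(Year 2)·Q(Year 1) = 2397.34×1 + 526.01×1 + 495.82×7 + 53.27×12 = 2397.34 + 526.01 + 3470.74 + 639.24 = 7033.33
ΣP(Year 1)·Q(Year 1) = 3231.59×1 + 367.43×1 + 461.52×7 + 45.63×12 = 3231.59 + 367.43 + 3230.64 + 547.56 = 7377.22
Index = 7033.33 / 7377.22 × 100 = 95.3385

95.3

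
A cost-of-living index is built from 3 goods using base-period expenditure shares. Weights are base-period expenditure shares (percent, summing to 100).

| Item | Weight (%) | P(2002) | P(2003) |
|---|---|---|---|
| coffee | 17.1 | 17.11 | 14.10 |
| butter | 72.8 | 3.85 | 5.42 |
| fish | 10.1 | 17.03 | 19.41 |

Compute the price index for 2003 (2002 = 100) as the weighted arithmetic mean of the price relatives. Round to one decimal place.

coffee: 17.1 × (14.10/17.11) = 17.1 × 0.824079 = 14.0918
butter: 72.8 × (5.42/3.85) = 72.8 × 1.407792 = 102.4873
fish: 10.1 × (19.41/17.03) = 10.1 × 1.139753 = 11.5115
Index = Σ wᵢ·(p₁ᵢ/p₀ᵢ) = 14.0918 + 102.4873 + 11.5115 = 128.0905

128.1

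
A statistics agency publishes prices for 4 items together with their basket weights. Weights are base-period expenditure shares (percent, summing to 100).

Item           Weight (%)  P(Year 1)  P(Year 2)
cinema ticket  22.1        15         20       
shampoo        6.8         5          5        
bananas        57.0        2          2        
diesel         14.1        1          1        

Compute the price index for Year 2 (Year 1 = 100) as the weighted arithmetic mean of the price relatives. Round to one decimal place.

107.4

cinema ticket: 22.1 × (20/15) = 22.1 × 1.333333 = 29.4667
shampoo: 6.8 × (5/5) = 6.8 × 1.000000 = 6.8000
bananas: 57.0 × (2/2) = 57.0 × 1.000000 = 57.0000
diesel: 14.1 × (1/1) = 14.1 × 1.000000 = 14.1000
Index = Σ wᵢ·(p₁ᵢ/p₀ᵢ) = 29.4667 + 6.8000 + 57.0000 + 14.1000 = 107.3667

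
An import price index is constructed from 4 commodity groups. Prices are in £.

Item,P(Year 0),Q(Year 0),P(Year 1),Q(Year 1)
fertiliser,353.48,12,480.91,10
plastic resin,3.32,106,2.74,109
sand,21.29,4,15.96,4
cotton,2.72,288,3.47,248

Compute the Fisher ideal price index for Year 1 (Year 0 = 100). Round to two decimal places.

Laspeyres component (base-period weights):
ΣP(Year 1)Q(Year 0) = 480.91×12 + 2.74×106 + 15.96×4 + 3.47×288 = 5770.92 + 290.44 + 63.84 + 999.36 = 7124.56
ΣP(Year 0)Q(Year 0) = 353.48×12 + 3.32×106 + 21.29×4 + 2.72×288 = 4241.76 + 351.92 + 85.16 + 783.36 = 5462.2
L = 7124.56 / 5462.2 × 100 = 130.4339
Paasche component (current-period weights):
ΣP(Year 1)Q(Year 1) = 480.91×10 + 2.74×109 + 15.96×4 + 3.47×248 = 4809.1 + 298.66 + 63.84 + 860.56 = 6032.16
ΣP(Year 0)Q(Year 1) = 353.48×10 + 3.32×109 + 21.29×4 + 2.72×248 = 3534.8 + 361.88 + 85.16 + 674.56 = 4656.4
P = 6032.16 / 4656.4 × 100 = 129.5456
Fisher = √(L × P) = √(130.4339 × 129.5456) = 129.9890

129.99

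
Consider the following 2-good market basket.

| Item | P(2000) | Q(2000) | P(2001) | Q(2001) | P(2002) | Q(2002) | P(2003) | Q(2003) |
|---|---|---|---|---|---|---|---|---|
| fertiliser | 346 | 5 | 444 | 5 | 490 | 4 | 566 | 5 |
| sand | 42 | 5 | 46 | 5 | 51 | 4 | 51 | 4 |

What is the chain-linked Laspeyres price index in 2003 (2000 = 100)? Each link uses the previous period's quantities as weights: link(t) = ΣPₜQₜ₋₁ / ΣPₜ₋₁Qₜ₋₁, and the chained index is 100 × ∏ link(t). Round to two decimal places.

Link 2000→2001:
ΣP(2001)Q(2000) = 444×5 + 46×5 = 2220 + 230 = 2450
ΣP(2000)Q(2000) = 346×5 + 42×5 = 1730 + 210 = 1940
link = 2450/1940 = 1.262887
Link 2001→2002:
ΣP(2002)Q(2001) = 490×5 + 51×5 = 2450 + 255 = 2705
ΣP(2001)Q(2001) = 444×5 + 46×5 = 2220 + 230 = 2450
link = 2705/2450 = 1.104082
Link 2002→2003:
ΣP(2003)Q(2002) = 566×4 + 51×4 = 2264 + 204 = 2468
ΣP(2002)Q(2002) = 490×4 + 51×4 = 1960 + 204 = 2164
link = 2468/2164 = 1.140481
Chained index = 100 × 1.262887 × 1.104082 × 1.140481 = 159.0206

159.02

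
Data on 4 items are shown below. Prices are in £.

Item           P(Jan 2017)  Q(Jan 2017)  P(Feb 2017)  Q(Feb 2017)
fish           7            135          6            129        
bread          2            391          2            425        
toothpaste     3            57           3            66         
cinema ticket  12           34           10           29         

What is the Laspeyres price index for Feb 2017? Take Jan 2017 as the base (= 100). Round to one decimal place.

Laspeyres price index uses base-period quantities as weights.
ΣP(Feb 2017)·Q(Jan 2017) = 6×135 + 2×391 + 3×57 + 10×34 = 810 + 782 + 171 + 340 = 2103
ΣP(Jan 2017)·Q(Jan 2017) = 7×135 + 2×391 + 3×57 + 12×34 = 945 + 782 + 171 + 408 = 2306
Index = 2103 / 2306 × 100 = 91.1969

91.2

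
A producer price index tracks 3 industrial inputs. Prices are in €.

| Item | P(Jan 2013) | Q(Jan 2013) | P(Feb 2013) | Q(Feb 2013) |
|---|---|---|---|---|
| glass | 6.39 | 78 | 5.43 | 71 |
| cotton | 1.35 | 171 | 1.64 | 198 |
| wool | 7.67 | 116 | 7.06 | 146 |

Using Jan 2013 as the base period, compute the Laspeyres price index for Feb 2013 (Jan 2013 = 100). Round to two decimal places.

94.07

Laspeyres price index uses base-period quantities as weights.
ΣP(Feb 2013)·Q(Jan 2013) = 5.43×78 + 1.64×171 + 7.06×116 = 423.54 + 280.44 + 818.96 = 1522.94
ΣP(Jan 2013)·Q(Jan 2013) = 6.39×78 + 1.35×171 + 7.67×116 = 498.42 + 230.85 + 889.72 = 1618.99
Index = 1522.94 / 1618.99 × 100 = 94.0673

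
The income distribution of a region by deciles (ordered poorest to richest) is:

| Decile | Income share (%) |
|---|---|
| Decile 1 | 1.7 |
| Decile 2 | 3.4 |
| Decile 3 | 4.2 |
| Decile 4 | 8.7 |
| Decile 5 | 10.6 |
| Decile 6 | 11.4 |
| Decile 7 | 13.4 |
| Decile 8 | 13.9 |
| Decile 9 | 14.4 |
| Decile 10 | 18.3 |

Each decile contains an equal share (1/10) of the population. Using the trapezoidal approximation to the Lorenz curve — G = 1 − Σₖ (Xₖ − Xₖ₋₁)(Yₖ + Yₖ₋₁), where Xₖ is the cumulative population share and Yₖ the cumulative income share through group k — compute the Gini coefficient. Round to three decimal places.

0.290

Cumulative income shares Yₖ: 0.0170, 0.0510, 0.0930, 0.1800, 0.2860, 0.4000, 0.5340, 0.6730, 0.8170, 1.0000
Σ (Xₖ−Xₖ₋₁)(Yₖ+Yₖ₋₁) = (1/10)(0.0170+0.0000) + (1/10)(0.0510+0.0170) + (1/10)(0.0930+0.0510) + (1/10)(0.1800+0.0930) + (1/10)(0.2860+0.1800) + (1/10)(0.4000+0.2860) + (1/10)(0.5340+0.4000) + (1/10)(0.6730+0.5340) + (1/10)(0.8170+0.6730) + (1/10)(1.0000+0.8170)
  = 0.0017 + 0.0068 + 0.0144 + 0.0273 + 0.0466 + 0.0686 + 0.0934 + 0.1207 + 0.1490 + 0.1817 = 0.7102
G = 1 − 0.7102 = 0.2898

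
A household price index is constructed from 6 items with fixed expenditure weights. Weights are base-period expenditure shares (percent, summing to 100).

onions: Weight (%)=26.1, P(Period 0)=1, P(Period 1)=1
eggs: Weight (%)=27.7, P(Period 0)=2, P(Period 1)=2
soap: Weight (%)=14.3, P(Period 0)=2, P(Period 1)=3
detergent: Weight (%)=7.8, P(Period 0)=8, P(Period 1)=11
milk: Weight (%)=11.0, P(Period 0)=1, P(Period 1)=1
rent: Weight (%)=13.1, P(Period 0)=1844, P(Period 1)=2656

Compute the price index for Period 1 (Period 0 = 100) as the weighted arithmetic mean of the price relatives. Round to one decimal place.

115.8

onions: 26.1 × (1/1) = 26.1 × 1.000000 = 26.1000
eggs: 27.7 × (2/2) = 27.7 × 1.000000 = 27.7000
soap: 14.3 × (3/2) = 14.3 × 1.500000 = 21.4500
detergent: 7.8 × (11/8) = 7.8 × 1.375000 = 10.7250
milk: 11.0 × (1/1) = 11.0 × 1.000000 = 11.0000
rent: 13.1 × (2656/1844) = 13.1 × 1.440347 = 18.8685
Index = Σ wᵢ·(p₁ᵢ/p₀ᵢ) = 26.1000 + 27.7000 + 21.4500 + 10.7250 + 11.0000 + 18.8685 = 115.8435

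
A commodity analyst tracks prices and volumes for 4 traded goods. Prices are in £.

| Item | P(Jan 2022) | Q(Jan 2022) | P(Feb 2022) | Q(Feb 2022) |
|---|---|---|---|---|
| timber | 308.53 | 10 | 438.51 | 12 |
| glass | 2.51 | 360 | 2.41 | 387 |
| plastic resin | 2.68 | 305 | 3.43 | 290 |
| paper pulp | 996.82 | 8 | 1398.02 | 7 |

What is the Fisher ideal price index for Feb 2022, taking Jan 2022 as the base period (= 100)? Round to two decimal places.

Laspeyres component (base-period weights):
ΣP(Feb 2022)Q(Jan 2022) = 438.51×10 + 2.41×360 + 3.43×305 + 1398.02×8 = 4385.1 + 867.6 + 1046.15 + 11184.16 = 17483.01
ΣP(Jan 2022)Q(Jan 2022) = 308.53×10 + 2.51×360 + 2.68×305 + 996.82×8 = 3085.3 + 903.6 + 817.4 + 7974.56 = 12780.86
L = 17483.01 / 12780.86 × 100 = 136.7906
Paasche component (current-period weights):
ΣP(Feb 2022)Q(Feb 2022) = 438.51×12 + 2.41×387 + 3.43×290 + 1398.02×7 = 5262.12 + 932.67 + 994.7 + 9786.14 = 16975.63
ΣP(Jan 2022)Q(Feb 2022) = 308.53×12 + 2.51×387 + 2.68×290 + 996.82×7 = 3702.36 + 971.37 + 777.2 + 6977.74 = 12428.67
P = 16975.63 / 12428.67 × 100 = 136.5844
Fisher = √(L × P) = √(136.7906 × 136.5844) = 136.6875

136.69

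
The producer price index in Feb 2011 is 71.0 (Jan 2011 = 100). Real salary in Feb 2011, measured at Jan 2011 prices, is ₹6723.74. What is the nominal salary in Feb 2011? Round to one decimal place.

Nominal = Real × (Index/100) = 6723.74 × (71.0/100)
        = 6723.74 × 0.710 = 4773.8554

4773.9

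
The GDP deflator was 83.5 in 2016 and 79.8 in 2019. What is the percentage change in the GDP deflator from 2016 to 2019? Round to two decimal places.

Change = (79.8 − 83.5) / 83.5 × 100
       = -3.7 / 83.5 × 100 = -4.4311%

-4.43%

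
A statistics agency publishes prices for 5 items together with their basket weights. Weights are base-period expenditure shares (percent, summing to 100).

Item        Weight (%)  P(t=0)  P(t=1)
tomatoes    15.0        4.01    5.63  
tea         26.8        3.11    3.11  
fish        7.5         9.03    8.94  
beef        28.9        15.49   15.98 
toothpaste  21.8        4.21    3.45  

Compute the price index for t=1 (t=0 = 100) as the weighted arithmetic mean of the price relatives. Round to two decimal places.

102.96

tomatoes: 15.0 × (5.63/4.01) = 15.0 × 1.403990 = 21.0599
tea: 26.8 × (3.11/3.11) = 26.8 × 1.000000 = 26.8000
fish: 7.5 × (8.94/9.03) = 7.5 × 0.990033 = 7.4252
beef: 28.9 × (15.98/15.49) = 28.9 × 1.031633 = 29.8142
toothpaste: 21.8 × (3.45/4.21) = 21.8 × 0.819477 = 17.8646
Index = Σ wᵢ·(p₁ᵢ/p₀ᵢ) = 21.0599 + 26.8000 + 7.4252 + 29.8142 + 17.8646 = 102.9639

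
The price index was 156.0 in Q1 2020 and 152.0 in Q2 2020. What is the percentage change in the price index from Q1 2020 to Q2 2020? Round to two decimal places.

Change = (152.0 − 156.0) / 156.0 × 100
       = -4.0 / 156.0 × 100 = -2.5641%

-2.56%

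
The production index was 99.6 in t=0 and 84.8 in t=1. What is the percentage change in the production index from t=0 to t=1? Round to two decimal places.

Change = (84.8 − 99.6) / 99.6 × 100
       = -14.8 / 99.6 × 100 = -14.8594%

-14.86%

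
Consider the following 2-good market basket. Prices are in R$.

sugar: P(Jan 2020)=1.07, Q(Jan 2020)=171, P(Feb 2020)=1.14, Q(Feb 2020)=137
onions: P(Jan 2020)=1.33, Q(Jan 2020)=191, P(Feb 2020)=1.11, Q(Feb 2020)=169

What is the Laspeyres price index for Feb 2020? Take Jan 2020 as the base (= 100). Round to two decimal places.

93.12

Laspeyres price index uses base-period quantities as weights.
ΣP(Feb 2020)·Q(Jan 2020) = 1.14×171 + 1.11×191 = 194.94 + 212.01 = 406.95
ΣP(Jan 2020)·Q(Jan 2020) = 1.07×171 + 1.33×191 = 182.97 + 254.03 = 437
Index = 406.95 / 437 × 100 = 93.1236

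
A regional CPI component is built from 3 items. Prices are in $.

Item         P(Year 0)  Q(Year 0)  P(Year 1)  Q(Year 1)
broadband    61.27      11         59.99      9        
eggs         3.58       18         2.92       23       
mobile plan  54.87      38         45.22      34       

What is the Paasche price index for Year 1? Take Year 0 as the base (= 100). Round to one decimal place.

85.8

Paasche price index uses current-period quantities as weights.
ΣP(Year 1)·Q(Year 1) = 59.99×9 + 2.92×23 + 45.22×34 = 539.91 + 67.16 + 1537.48 = 2144.55
ΣP(Year 0)·Q(Year 1) = 61.27×9 + 3.58×23 + 54.87×34 = 551.43 + 82.34 + 1865.58 = 2499.35
Index = 2144.55 / 2499.35 × 100 = 85.8043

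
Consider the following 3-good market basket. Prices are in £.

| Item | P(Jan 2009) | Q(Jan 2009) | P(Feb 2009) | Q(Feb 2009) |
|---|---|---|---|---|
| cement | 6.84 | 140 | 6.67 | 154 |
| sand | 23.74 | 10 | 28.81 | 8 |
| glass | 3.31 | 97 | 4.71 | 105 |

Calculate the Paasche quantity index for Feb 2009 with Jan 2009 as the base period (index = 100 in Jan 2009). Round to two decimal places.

Paasche quantity index uses current-period prices as weights.
ΣP(Feb 2009)·Q(Feb 2009) = 6.67×154 + 28.81×8 + 4.71×105 = 1027.18 + 230.48 + 494.55 = 1752.21
ΣP(Feb 2009)·Q(Jan 2009) = 6.67×140 + 28.81×10 + 4.71×97 = 933.8 + 288.1 + 456.87 = 1678.77
Index = 1752.21 / 1678.77 × 100 = 104.3746

104.37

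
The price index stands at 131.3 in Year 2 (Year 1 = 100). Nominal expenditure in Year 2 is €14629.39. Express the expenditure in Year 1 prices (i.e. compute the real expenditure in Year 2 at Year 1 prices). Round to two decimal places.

Real = Nominal ÷ (Index/100) = 14629.39 ÷ (131.3/100)
     = 14629.39 ÷ 1.313 = 11141.9573

11141.96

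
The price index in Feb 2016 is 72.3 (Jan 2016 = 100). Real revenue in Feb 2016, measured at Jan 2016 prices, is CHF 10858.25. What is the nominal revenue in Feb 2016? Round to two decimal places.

Nominal = Real × (Index/100) = 10858.25 × (72.3/100)
        = 10858.25 × 0.723 = 7850.5147

7850.51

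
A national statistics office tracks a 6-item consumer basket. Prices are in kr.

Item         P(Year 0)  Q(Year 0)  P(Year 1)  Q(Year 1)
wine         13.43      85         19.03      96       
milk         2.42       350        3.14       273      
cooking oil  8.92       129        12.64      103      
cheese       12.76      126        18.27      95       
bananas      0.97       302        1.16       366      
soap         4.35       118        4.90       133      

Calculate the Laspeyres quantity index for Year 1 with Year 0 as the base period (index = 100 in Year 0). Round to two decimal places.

90.30

Laspeyres quantity index uses base-period prices as weights.
ΣP(Year 0)·Q(Year 1) = 13.43×96 + 2.42×273 + 8.92×103 + 12.76×95 + 0.97×366 + 4.35×133 = 1289.28 + 660.66 + 918.76 + 1212.2 + 355.02 + 578.55 = 5014.47
ΣP(Year 0)·Q(Year 0) = 13.43×85 + 2.42×350 + 8.92×129 + 12.76×126 + 0.97×302 + 4.35×118 = 1141.55 + 847 + 1150.68 + 1607.76 + 292.94 + 513.3 = 5553.23
Index = 5014.47 / 5553.23 × 100 = 90.2983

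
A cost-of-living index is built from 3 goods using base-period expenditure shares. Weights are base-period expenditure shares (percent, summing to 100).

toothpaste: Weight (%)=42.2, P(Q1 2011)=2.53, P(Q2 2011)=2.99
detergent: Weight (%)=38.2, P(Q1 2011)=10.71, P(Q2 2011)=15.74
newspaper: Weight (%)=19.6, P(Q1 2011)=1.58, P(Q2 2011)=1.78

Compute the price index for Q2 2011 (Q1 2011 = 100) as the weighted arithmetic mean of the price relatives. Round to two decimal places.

128.09

toothpaste: 42.2 × (2.99/2.53) = 42.2 × 1.181818 = 49.8727
detergent: 38.2 × (15.74/10.71) = 38.2 × 1.469655 = 56.1408
newspaper: 19.6 × (1.78/1.58) = 19.6 × 1.126582 = 22.0810
Index = Σ wᵢ·(p₁ᵢ/p₀ᵢ) = 49.8727 + 56.1408 + 22.0810 = 128.0945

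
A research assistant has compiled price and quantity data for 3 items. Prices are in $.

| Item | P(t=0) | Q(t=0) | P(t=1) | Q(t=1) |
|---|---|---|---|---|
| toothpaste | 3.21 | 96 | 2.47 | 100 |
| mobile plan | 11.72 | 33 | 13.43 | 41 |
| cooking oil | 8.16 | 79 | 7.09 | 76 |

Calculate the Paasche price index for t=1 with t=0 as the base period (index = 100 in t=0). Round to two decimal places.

Paasche price index uses current-period quantities as weights.
ΣP(t=1)·Q(t=1) = 2.47×100 + 13.43×41 + 7.09×76 = 247 + 550.63 + 538.84 = 1336.47
ΣP(t=0)·Q(t=1) = 3.21×100 + 11.72×41 + 8.16×76 = 321 + 480.52 + 620.16 = 1421.68
Index = 1336.47 / 1421.68 × 100 = 94.0064

94.01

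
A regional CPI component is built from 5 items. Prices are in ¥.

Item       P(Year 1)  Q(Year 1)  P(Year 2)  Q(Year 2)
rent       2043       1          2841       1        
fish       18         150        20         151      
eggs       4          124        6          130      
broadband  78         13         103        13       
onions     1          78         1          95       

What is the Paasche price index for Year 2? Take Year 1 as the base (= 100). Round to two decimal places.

126.37

Paasche price index uses current-period quantities as weights.
ΣP(Year 2)·Q(Year 2) = 2841×1 + 20×151 + 6×130 + 103×13 + 1×95 = 2841 + 3020 + 780 + 1339 + 95 = 8075
ΣP(Year 1)·Q(Year 2) = 2043×1 + 18×151 + 4×130 + 78×13 + 1×95 = 2043 + 2718 + 520 + 1014 + 95 = 6390
Index = 8075 / 6390 × 100 = 126.3693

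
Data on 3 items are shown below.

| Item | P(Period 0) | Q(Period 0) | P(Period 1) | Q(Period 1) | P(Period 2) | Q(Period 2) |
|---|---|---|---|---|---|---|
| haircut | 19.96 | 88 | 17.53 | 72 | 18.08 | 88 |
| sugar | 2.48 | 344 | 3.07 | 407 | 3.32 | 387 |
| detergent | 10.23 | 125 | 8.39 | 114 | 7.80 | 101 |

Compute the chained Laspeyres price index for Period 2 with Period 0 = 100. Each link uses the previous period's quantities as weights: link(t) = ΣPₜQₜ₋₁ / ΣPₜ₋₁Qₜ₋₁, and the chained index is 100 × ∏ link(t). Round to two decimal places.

Link Period 0→Period 1:
ΣP(Period 1)Q(Period 0) = 17.53×88 + 3.07×344 + 8.39×125 = 1542.64 + 1056.08 + 1048.75 = 3647.47
ΣP(Period 0)Q(Period 0) = 19.96×88 + 2.48×344 + 10.23×125 = 1756.48 + 853.12 + 1278.75 = 3888.35
link = 3647.47/3888.35 = 0.938051
Link Period 1→Period 2:
ΣP(Period 2)Q(Period 1) = 18.08×72 + 3.32×407 + 7.80×114 = 1301.76 + 1351.24 + 889.2 = 3542.2
ΣP(Period 1)Q(Period 1) = 17.53×72 + 3.07×407 + 8.39×114 = 1262.16 + 1249.49 + 956.46 = 3468.11
link = 3542.2/3468.11 = 1.021363
Chained index = 100 × 0.938051 × 1.021363 = 95.8091

95.81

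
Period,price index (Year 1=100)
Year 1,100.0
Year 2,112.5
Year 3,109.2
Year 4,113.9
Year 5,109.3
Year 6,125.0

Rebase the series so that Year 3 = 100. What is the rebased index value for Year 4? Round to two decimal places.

104.30

Rebased(Year 4) = 113.9 / 109.2 × 100 = 104.3040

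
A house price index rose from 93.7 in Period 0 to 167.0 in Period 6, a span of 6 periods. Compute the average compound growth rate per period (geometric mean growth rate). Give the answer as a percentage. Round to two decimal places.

10.11%

Growth factor = (167.0/93.7)^(1/6) = (1.782284)^(1/6) = 1.101107
Growth rate = 1.101107 − 1 = 0.101107 = 10.1107%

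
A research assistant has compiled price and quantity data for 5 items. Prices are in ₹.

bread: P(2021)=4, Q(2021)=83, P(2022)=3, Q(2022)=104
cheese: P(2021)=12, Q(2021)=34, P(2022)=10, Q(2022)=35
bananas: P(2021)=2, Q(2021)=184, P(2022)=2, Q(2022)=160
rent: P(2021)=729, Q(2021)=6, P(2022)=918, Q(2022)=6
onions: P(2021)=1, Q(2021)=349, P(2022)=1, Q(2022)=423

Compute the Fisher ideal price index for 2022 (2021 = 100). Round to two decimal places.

Laspeyres component (base-period weights):
ΣP(2022)Q(2021) = 3×83 + 10×34 + 2×184 + 918×6 + 1×349 = 249 + 340 + 368 + 5508 + 349 = 6814
ΣP(2021)Q(2021) = 4×83 + 12×34 + 2×184 + 729×6 + 1×349 = 332 + 408 + 368 + 4374 + 349 = 5831
L = 6814 / 5831 × 100 = 116.8582
Paasche component (current-period weights):
ΣP(2022)Q(2022) = 3×104 + 10×35 + 2×160 + 918×6 + 1×423 = 312 + 350 + 320 + 5508 + 423 = 6913
ΣP(2021)Q(2022) = 4×104 + 12×35 + 2×160 + 729×6 + 1×423 = 416 + 420 + 320 + 4374 + 423 = 5953
P = 6913 / 5953 × 100 = 116.1263
Fisher = √(L × P) = √(116.8582 × 116.1263) = 116.4917

116.49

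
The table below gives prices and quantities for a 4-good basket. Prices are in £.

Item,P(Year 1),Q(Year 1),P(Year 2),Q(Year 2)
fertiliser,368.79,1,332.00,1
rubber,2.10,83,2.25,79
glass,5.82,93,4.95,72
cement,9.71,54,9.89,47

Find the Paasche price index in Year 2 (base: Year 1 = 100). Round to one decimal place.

94.4

Paasche price index uses current-period quantities as weights.
ΣP(Year 2)·Q(Year 2) = 332.00×1 + 2.25×79 + 4.95×72 + 9.89×47 = 332 + 177.75 + 356.4 + 464.83 = 1330.98
ΣP(Year 1)·Q(Year 2) = 368.79×1 + 2.10×79 + 5.82×72 + 9.71×47 = 368.79 + 165.9 + 419.04 + 456.37 = 1410.1
Index = 1330.98 / 1410.1 × 100 = 94.3891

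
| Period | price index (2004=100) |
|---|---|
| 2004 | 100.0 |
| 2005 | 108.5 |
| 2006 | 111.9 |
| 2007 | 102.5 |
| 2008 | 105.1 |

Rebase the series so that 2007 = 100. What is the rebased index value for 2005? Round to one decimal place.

Rebased(2005) = 108.5 / 102.5 × 100 = 105.8537

105.9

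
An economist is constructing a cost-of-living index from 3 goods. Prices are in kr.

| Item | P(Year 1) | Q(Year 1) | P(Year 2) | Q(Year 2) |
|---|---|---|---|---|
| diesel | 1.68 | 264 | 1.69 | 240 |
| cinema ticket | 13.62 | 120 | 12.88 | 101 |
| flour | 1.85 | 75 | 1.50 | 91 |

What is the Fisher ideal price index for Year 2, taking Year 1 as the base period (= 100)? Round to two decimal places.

Laspeyres component (base-period weights):
ΣP(Year 2)Q(Year 1) = 1.69×264 + 12.88×120 + 1.50×75 = 446.16 + 1545.6 + 112.5 = 2104.26
ΣP(Year 1)Q(Year 1) = 1.68×264 + 13.62×120 + 1.85×75 = 443.52 + 1634.4 + 138.75 = 2216.67
L = 2104.26 / 2216.67 × 100 = 94.9289
Paasche component (current-period weights):
ΣP(Year 2)Q(Year 2) = 1.69×240 + 12.88×101 + 1.50×91 = 405.6 + 1300.88 + 136.5 = 1842.98
ΣP(Year 1)Q(Year 2) = 1.68×240 + 13.62×101 + 1.85×91 = 403.2 + 1375.62 + 168.35 = 1947.17
P = 1842.98 / 1947.17 × 100 = 94.6492
Fisher = √(L × P) = √(94.9289 × 94.6492) = 94.7889

94.79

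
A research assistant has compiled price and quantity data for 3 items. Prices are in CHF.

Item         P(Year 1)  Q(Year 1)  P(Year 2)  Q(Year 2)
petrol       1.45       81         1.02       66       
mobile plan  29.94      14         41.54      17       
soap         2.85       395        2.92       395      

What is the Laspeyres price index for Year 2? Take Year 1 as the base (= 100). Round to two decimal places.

Laspeyres price index uses base-period quantities as weights.
ΣP(Year 2)·Q(Year 1) = 1.02×81 + 41.54×14 + 2.92×395 = 82.62 + 581.56 + 1153.4 = 1817.58
ΣP(Year 1)·Q(Year 1) = 1.45×81 + 29.94×14 + 2.85×395 = 117.45 + 419.16 + 1125.75 = 1662.36
Index = 1817.58 / 1662.36 × 100 = 109.3373

109.34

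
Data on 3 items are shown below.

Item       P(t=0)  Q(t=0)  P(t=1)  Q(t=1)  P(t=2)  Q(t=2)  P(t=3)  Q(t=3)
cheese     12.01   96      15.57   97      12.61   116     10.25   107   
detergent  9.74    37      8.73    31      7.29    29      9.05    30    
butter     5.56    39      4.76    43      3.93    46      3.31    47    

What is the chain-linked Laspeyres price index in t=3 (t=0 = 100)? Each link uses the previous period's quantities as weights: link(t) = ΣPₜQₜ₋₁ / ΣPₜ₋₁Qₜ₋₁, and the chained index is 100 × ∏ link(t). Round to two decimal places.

81.58

Link t=0→t=1:
ΣP(t=1)Q(t=0) = 15.57×96 + 8.73×37 + 4.76×39 = 1494.72 + 323.01 + 185.64 = 2003.37
ΣP(t=0)Q(t=0) = 12.01×96 + 9.74×37 + 5.56×39 = 1152.96 + 360.38 + 216.84 = 1730.18
link = 2003.37/1730.18 = 1.157897
Link t=1→t=2:
ΣP(t=2)Q(t=1) = 12.61×97 + 7.29×31 + 3.93×43 = 1223.17 + 225.99 + 168.99 = 1618.15
ΣP(t=1)Q(t=1) = 15.57×97 + 8.73×31 + 4.76×43 = 1510.29 + 270.63 + 204.68 = 1985.6
link = 1618.15/1985.6 = 0.814943
Link t=2→t=3:
ΣP(t=3)Q(t=2) = 10.25×116 + 9.05×29 + 3.31×46 = 1189 + 262.45 + 152.26 = 1603.71
ΣP(t=2)Q(t=2) = 12.61×116 + 7.29×29 + 3.93×46 = 1462.76 + 211.41 + 180.78 = 1854.95
link = 1603.71/1854.95 = 0.864557
Chained index = 100 × 1.157897 × 0.814943 × 0.864557 = 81.5813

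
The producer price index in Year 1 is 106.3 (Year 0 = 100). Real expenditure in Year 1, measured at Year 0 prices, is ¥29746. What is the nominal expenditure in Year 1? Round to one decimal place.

Nominal = Real × (Index/100) = 29746 × (106.3/100)
        = 29746 × 1.063 = 31619.9980

31620.0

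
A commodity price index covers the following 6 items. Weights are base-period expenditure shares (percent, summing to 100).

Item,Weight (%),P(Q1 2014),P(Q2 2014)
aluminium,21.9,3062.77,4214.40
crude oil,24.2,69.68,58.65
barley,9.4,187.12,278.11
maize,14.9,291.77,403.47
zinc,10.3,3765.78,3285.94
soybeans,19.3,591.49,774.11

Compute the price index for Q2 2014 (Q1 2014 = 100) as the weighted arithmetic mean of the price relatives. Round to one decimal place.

aluminium: 21.9 × (4214.40/3062.77) = 21.9 × 1.376009 = 30.1346
crude oil: 24.2 × (58.65/69.68) = 24.2 × 0.841705 = 20.3693
barley: 9.4 × (278.11/187.12) = 9.4 × 1.486265 = 13.9709
maize: 14.9 × (403.47/291.77) = 14.9 × 1.382836 = 20.6043
zinc: 10.3 × (3285.94/3765.78) = 10.3 × 0.872579 = 8.9876
soybeans: 19.3 × (774.11/591.49) = 19.3 × 1.308746 = 25.2588
Index = Σ wᵢ·(p₁ᵢ/p₀ᵢ) = 30.1346 + 20.3693 + 13.9709 + 20.6043 + 8.9876 + 25.2588 = 119.3254

119.3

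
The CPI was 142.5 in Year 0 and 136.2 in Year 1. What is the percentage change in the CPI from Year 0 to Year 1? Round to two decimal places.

Change = (136.2 − 142.5) / 142.5 × 100
       = -6.3 / 142.5 × 100 = -4.4211%

-4.42%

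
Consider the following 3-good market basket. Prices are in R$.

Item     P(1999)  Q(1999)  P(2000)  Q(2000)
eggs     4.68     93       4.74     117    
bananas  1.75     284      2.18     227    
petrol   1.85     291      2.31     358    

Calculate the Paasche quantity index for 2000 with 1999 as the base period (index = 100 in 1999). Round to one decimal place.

108.3

Paasche quantity index uses current-period prices as weights.
ΣP(2000)·Q(2000) = 4.74×117 + 2.18×227 + 2.31×358 = 554.58 + 494.86 + 826.98 = 1876.42
ΣP(2000)·Q(1999) = 4.74×93 + 2.18×284 + 2.31×291 = 440.82 + 619.12 + 672.21 = 1732.15
Index = 1876.42 / 1732.15 × 100 = 108.3290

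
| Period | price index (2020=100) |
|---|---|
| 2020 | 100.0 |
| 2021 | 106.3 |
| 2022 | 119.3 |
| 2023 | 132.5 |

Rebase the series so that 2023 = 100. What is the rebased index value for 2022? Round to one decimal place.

90.0

Rebased(2022) = 119.3 / 132.5 × 100 = 90.0377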